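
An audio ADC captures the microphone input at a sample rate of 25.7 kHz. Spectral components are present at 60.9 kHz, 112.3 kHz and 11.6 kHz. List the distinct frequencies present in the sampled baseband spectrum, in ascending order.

fs/2 = 12.85 kHz.
60.9 kHz mod fs = 9.5 kHz.
9.5 kHz ≤ fs/2 = 12.85 kHz, appears at 9.5 kHz.
112.3 kHz mod fs = 9.5 kHz.
9.5 kHz ≤ fs/2 = 12.85 kHz, appears at 9.5 kHz.
11.6 kHz ≤ fs/2 = 12.85 kHz, passes unchanged.
Distinct values: {9.5 kHz, 11.6 kHz}.

9.5 kHz, 11.6 kHz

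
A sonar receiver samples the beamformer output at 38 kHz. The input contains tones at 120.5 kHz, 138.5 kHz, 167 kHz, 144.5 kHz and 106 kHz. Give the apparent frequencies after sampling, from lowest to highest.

fs/2 = 19 kHz.
120.5 kHz mod fs = 6.5 kHz.
6.5 kHz ≤ fs/2 = 19 kHz, appears at 6.5 kHz.
138.5 kHz mod fs = 24.5 kHz.
24.5 kHz > fs/2 = 19 kHz, folds to fs − 24.5 kHz = 13.5 kHz.
167 kHz mod fs = 15 kHz.
15 kHz ≤ fs/2 = 19 kHz, appears at 15 kHz.
144.5 kHz mod fs = 30.5 kHz.
30.5 kHz > fs/2 = 19 kHz, folds to fs − 30.5 kHz = 7.5 kHz.
106 kHz mod fs = 30 kHz.
30 kHz > fs/2 = 19 kHz, folds to fs − 30 kHz = 8 kHz.
Distinct values: {6.5 kHz, 7.5 kHz, 8 kHz, 13.5 kHz, 15 kHz}.

6.5 kHz, 7.5 kHz, 8 kHz, 13.5 kHz, 15 kHz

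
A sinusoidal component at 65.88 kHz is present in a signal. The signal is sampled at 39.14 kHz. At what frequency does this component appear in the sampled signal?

65.88 kHz mod fs = 26.74 kHz.
26.74 kHz > fs/2 = 19.57 kHz, folds to fs − 26.74 kHz = 12.4 kHz.

12.4 kHz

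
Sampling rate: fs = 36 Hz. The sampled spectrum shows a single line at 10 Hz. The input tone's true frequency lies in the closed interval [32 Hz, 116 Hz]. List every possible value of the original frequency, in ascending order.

46 Hz, 62 Hz, 82 Hz, 98 Hz

Frequencies that alias to 10 Hz are k·fs ± 10 Hz for integer k ≥ 0.
k=0: 10 Hz.
k=1: 26 Hz, 46 Hz.
k=2: 62 Hz, 82 Hz.
k=3: 98 Hz, 118 Hz.
k=4: 134 Hz, 154 Hz.
Within [32 Hz, 116 Hz]: 46 Hz, 62 Hz, 82 Hz, 98 Hz.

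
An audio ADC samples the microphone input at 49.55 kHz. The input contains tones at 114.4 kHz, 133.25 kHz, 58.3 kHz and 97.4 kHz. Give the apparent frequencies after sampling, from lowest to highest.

fs/2 = 24.775 kHz.
114.4 kHz mod fs = 15.3 kHz.
15.3 kHz ≤ fs/2 = 24.775 kHz, appears at 15.3 kHz.
133.25 kHz mod fs = 34.15 kHz.
34.15 kHz > fs/2 = 24.775 kHz, folds to fs − 34.15 kHz = 15.4 kHz.
58.3 kHz mod fs = 8.75 kHz.
8.75 kHz ≤ fs/2 = 24.775 kHz, appears at 8.75 kHz.
97.4 kHz mod fs = 47.85 kHz.
47.85 kHz > fs/2 = 24.775 kHz, folds to fs − 47.85 kHz = 1.7 kHz.
Distinct values: {1.7 kHz, 8.75 kHz, 15.3 kHz, 15.4 kHz}.

1.7 kHz, 8.75 kHz, 15.3 kHz, 15.4 kHz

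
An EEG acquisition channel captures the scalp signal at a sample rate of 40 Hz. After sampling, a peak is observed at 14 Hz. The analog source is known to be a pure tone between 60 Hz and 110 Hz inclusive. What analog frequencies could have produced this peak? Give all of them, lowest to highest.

66 Hz, 94 Hz, 106 Hz

Frequencies that alias to 14 Hz are k·fs ± 14 Hz for integer k ≥ 0.
k=0: 14 Hz.
k=1: 26 Hz, 54 Hz.
k=2: 66 Hz, 94 Hz.
k=3: 106 Hz, 134 Hz.
k=4: 146 Hz, 174 Hz.
Within [60 Hz, 110 Hz]: 66 Hz, 94 Hz, 106 Hz.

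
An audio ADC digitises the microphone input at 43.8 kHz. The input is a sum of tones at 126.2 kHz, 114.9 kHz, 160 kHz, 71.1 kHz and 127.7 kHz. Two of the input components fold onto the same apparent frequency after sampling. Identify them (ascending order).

71.1 kHz, 114.9 kHz

fs/2 = 21.9 kHz.
126.2 kHz mod fs = 38.6 kHz.
38.6 kHz > fs/2 = 21.9 kHz, folds to fs − 38.6 kHz = 5.2 kHz.
114.9 kHz mod fs = 27.3 kHz.
27.3 kHz > fs/2 = 21.9 kHz, folds to fs − 27.3 kHz = 16.5 kHz.
160 kHz mod fs = 28.6 kHz.
28.6 kHz > fs/2 = 21.9 kHz, folds to fs − 28.6 kHz = 15.2 kHz.
71.1 kHz mod fs = 27.3 kHz.
27.3 kHz > fs/2 = 21.9 kHz, folds to fs − 27.3 kHz = 16.5 kHz.
127.7 kHz mod fs = 40.1 kHz.
40.1 kHz > fs/2 = 21.9 kHz, folds to fs − 40.1 kHz = 3.7 kHz.
71.1 kHz and 114.9 kHz both map to 16.5 kHz.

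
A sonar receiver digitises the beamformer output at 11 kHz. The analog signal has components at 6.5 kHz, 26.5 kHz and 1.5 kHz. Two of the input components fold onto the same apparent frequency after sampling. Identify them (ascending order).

fs/2 = 5.5 kHz.
6.5 kHz > fs/2 = 5.5 kHz, folds to fs − 6.5 kHz = 4.5 kHz.
26.5 kHz mod fs = 4.5 kHz.
4.5 kHz ≤ fs/2 = 5.5 kHz, appears at 4.5 kHz.
1.5 kHz ≤ fs/2 = 5.5 kHz, passes unchanged.
6.5 kHz and 26.5 kHz both map to 4.5 kHz.

6.5 kHz, 26.5 kHz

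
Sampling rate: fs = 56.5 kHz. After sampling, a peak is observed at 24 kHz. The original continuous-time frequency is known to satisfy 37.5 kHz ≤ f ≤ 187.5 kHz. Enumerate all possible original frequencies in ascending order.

80.5 kHz, 89 kHz, 137 kHz, 145.5 kHz

Frequencies that alias to 24 kHz are k·fs ± 24 kHz for integer k ≥ 0.
k=0: 24 kHz.
k=1: 32.5 kHz, 80.5 kHz.
k=2: 89 kHz, 137 kHz.
k=3: 145.5 kHz, 193.5 kHz.
k=4: 202 kHz, 250 kHz.
Within [37.5 kHz, 187.5 kHz]: 80.5 kHz, 89 kHz, 137 kHz, 145.5 kHz.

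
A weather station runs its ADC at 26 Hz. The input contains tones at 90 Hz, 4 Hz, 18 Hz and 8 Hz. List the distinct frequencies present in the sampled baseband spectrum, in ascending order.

4 Hz, 8 Hz, 12 Hz

fs/2 = 13 Hz.
90 Hz mod fs = 12 Hz.
12 Hz ≤ fs/2 = 13 Hz, appears at 12 Hz.
4 Hz ≤ fs/2 = 13 Hz, passes unchanged.
18 Hz > fs/2 = 13 Hz, folds to fs − 18 Hz = 8 Hz.
8 Hz ≤ fs/2 = 13 Hz, passes unchanged.
Distinct values: {4 Hz, 8 Hz, 12 Hz}.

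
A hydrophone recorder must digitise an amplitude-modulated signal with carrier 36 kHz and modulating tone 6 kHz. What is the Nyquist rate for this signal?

84 kHz

AM sidebands sit at fc ± fm = 30 kHz and 42 kHz.
Highest-frequency component: 42 kHz.
Nyquist rate = 2 × 42 kHz = 84 kHz.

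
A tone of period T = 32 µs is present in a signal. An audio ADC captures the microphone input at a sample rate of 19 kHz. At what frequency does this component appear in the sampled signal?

T = 32 µs → f = 1/T = 31.25 kHz.
31.25 kHz mod fs = 12.25 kHz.
12.25 kHz > fs/2 = 9.5 kHz, folds to fs − 12.25 kHz = 6.75 kHz.

6.75 kHz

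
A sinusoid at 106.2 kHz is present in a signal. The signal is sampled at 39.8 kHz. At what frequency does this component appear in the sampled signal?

13.2 kHz

106.2 kHz mod fs = 26.6 kHz.
26.6 kHz > fs/2 = 19.9 kHz, folds to fs − 26.6 kHz = 13.2 kHz.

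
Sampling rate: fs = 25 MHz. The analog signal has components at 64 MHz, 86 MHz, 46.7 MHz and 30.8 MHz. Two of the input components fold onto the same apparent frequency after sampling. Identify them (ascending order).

64 MHz, 86 MHz

fs/2 = 12.5 MHz.
64 MHz mod fs = 14 MHz.
14 MHz > fs/2 = 12.5 MHz, folds to fs − 14 MHz = 11 MHz.
86 MHz mod fs = 11 MHz.
11 MHz ≤ fs/2 = 12.5 MHz, appears at 11 MHz.
46.7 MHz mod fs = 21.7 MHz.
21.7 MHz > fs/2 = 12.5 MHz, folds to fs − 21.7 MHz = 3.3 MHz.
30.8 MHz mod fs = 5.8 MHz.
5.8 MHz ≤ fs/2 = 12.5 MHz, appears at 5.8 MHz.
64 MHz and 86 MHz both map to 11 MHz.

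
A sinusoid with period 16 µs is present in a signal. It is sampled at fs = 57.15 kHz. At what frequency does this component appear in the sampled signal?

T = 16 µs → f = 1/T = 62.5 kHz.
62.5 kHz mod fs = 5.35 kHz.
5.35 kHz ≤ fs/2 = 28.575 kHz, appears at 5.35 kHz.

5.35 kHz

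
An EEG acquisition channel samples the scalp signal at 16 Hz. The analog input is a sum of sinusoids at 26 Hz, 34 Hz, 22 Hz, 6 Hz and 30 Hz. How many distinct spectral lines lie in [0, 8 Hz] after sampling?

fs/2 = 8 Hz.
26 Hz mod fs = 10 Hz.
10 Hz > fs/2 = 8 Hz, folds to fs − 10 Hz = 6 Hz.
34 Hz mod fs = 2 Hz.
2 Hz ≤ fs/2 = 8 Hz, appears at 2 Hz.
22 Hz mod fs = 6 Hz.
6 Hz ≤ fs/2 = 8 Hz, appears at 6 Hz.
6 Hz ≤ fs/2 = 8 Hz, passes unchanged.
30 Hz mod fs = 14 Hz.
14 Hz > fs/2 = 8 Hz, folds to fs − 14 Hz = 2 Hz.
Distinct values: {2 Hz, 6 Hz} → 2.

2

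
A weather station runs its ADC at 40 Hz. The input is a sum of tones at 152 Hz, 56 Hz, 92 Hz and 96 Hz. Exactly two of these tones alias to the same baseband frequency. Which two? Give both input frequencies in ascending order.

fs/2 = 20 Hz.
152 Hz mod fs = 32 Hz.
32 Hz > fs/2 = 20 Hz, folds to fs − 32 Hz = 8 Hz.
56 Hz mod fs = 16 Hz.
16 Hz ≤ fs/2 = 20 Hz, appears at 16 Hz.
92 Hz mod fs = 12 Hz.
12 Hz ≤ fs/2 = 20 Hz, appears at 12 Hz.
96 Hz mod fs = 16 Hz.
16 Hz ≤ fs/2 = 20 Hz, appears at 16 Hz.
56 Hz and 96 Hz both map to 16 Hz.

56 Hz, 96 Hz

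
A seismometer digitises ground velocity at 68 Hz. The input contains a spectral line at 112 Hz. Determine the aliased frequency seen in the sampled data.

24 Hz

112 Hz mod fs = 44 Hz.
44 Hz > fs/2 = 34 Hz, folds to fs − 44 Hz = 24 Hz.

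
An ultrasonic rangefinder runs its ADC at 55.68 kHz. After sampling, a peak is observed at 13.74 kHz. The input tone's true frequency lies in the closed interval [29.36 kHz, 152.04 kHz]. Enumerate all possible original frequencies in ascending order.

Frequencies that alias to 13.74 kHz are k·fs ± 13.74 kHz for integer k ≥ 0.
k=0: 13.74 kHz.
k=1: 41.94 kHz, 69.42 kHz.
k=2: 97.62 kHz, 125.1 kHz.
k=3: 153.3 kHz, 180.78 kHz.
Within [29.36 kHz, 152.04 kHz]: 41.94 kHz, 69.42 kHz, 97.62 kHz, 125.1 kHz.

41.94 kHz, 69.42 kHz, 97.62 kHz, 125.1 kHz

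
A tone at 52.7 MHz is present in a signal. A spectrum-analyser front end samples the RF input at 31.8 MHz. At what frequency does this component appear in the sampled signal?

10.9 MHz

52.7 MHz mod fs = 20.9 MHz.
20.9 MHz > fs/2 = 15.9 MHz, folds to fs − 20.9 MHz = 10.9 MHz.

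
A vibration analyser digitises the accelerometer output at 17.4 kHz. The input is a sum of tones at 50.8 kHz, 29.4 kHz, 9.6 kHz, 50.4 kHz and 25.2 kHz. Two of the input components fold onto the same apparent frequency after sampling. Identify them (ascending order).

fs/2 = 8.7 kHz.
50.8 kHz mod fs = 16 kHz.
16 kHz > fs/2 = 8.7 kHz, folds to fs − 16 kHz = 1.4 kHz.
29.4 kHz mod fs = 12 kHz.
12 kHz > fs/2 = 8.7 kHz, folds to fs − 12 kHz = 5.4 kHz.
9.6 kHz > fs/2 = 8.7 kHz, folds to fs − 9.6 kHz = 7.8 kHz.
50.4 kHz mod fs = 15.6 kHz.
15.6 kHz > fs/2 = 8.7 kHz, folds to fs − 15.6 kHz = 1.8 kHz.
25.2 kHz mod fs = 7.8 kHz.
7.8 kHz ≤ fs/2 = 8.7 kHz, appears at 7.8 kHz.
9.6 kHz and 25.2 kHz both map to 7.8 kHz.

9.6 kHz, 25.2 kHz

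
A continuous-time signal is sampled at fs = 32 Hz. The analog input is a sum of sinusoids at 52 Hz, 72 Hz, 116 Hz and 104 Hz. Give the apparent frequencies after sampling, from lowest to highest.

8 Hz, 12 Hz

fs/2 = 16 Hz.
52 Hz mod fs = 20 Hz.
20 Hz > fs/2 = 16 Hz, folds to fs − 20 Hz = 12 Hz.
72 Hz mod fs = 8 Hz.
8 Hz ≤ fs/2 = 16 Hz, appears at 8 Hz.
116 Hz mod fs = 20 Hz.
20 Hz > fs/2 = 16 Hz, folds to fs − 20 Hz = 12 Hz.
104 Hz mod fs = 8 Hz.
8 Hz ≤ fs/2 = 16 Hz, appears at 8 Hz.
Distinct values: {8 Hz, 12 Hz}.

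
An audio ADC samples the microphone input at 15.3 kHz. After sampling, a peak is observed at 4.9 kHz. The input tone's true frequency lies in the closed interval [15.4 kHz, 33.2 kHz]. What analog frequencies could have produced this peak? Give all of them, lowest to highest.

Frequencies that alias to 4.9 kHz are k·fs ± 4.9 kHz for integer k ≥ 0.
k=0: 4.9 kHz.
k=1: 10.4 kHz, 20.2 kHz.
k=2: 25.7 kHz, 35.5 kHz.
k=3: 41 kHz, 50.8 kHz.
Within [15.4 kHz, 33.2 kHz]: 20.2 kHz, 25.7 kHz.

20.2 kHz, 25.7 kHz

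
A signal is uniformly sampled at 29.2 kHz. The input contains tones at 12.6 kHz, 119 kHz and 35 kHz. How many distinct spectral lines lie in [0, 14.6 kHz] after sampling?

fs/2 = 14.6 kHz.
12.6 kHz ≤ fs/2 = 14.6 kHz, passes unchanged.
119 kHz mod fs = 2.2 kHz.
2.2 kHz ≤ fs/2 = 14.6 kHz, appears at 2.2 kHz.
35 kHz mod fs = 5.8 kHz.
5.8 kHz ≤ fs/2 = 14.6 kHz, appears at 5.8 kHz.
Distinct values: {2.2 kHz, 5.8 kHz, 12.6 kHz} → 3.

3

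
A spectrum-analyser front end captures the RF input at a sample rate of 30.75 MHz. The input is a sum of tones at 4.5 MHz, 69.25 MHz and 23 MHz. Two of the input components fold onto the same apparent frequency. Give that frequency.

7.75 MHz

fs/2 = 15.375 MHz.
4.5 MHz ≤ fs/2 = 15.375 MHz, passes unchanged.
69.25 MHz mod fs = 7.75 MHz.
7.75 MHz ≤ fs/2 = 15.375 MHz, appears at 7.75 MHz.
23 MHz > fs/2 = 15.375 MHz, folds to fs − 23 MHz = 7.75 MHz.
23 MHz and 69.25 MHz both map to 7.75 MHz.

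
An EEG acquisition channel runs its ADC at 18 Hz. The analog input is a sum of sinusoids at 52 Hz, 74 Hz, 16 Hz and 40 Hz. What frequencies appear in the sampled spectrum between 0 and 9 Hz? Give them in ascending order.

2 Hz, 4 Hz

fs/2 = 9 Hz.
52 Hz mod fs = 16 Hz.
16 Hz > fs/2 = 9 Hz, folds to fs − 16 Hz = 2 Hz.
74 Hz mod fs = 2 Hz.
2 Hz ≤ fs/2 = 9 Hz, appears at 2 Hz.
16 Hz > fs/2 = 9 Hz, folds to fs − 16 Hz = 2 Hz.
40 Hz mod fs = 4 Hz.
4 Hz ≤ fs/2 = 9 Hz, appears at 4 Hz.
Distinct values: {2 Hz, 4 Hz}.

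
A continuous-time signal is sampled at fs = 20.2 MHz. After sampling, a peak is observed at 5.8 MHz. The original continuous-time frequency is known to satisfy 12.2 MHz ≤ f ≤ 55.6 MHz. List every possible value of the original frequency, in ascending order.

Frequencies that alias to 5.8 MHz are k·fs ± 5.8 MHz for integer k ≥ 0.
k=0: 5.8 MHz.
k=1: 14.4 MHz, 26 MHz.
k=2: 34.6 MHz, 46.2 MHz.
k=3: 54.8 MHz, 66.4 MHz.
k=4: 75 MHz, 86.6 MHz.
Within [12.2 MHz, 55.6 MHz]: 14.4 MHz, 26 MHz, 34.6 MHz, 46.2 MHz, 54.8 MHz.

14.4 MHz, 26 MHz, 34.6 MHz, 46.2 MHz, 54.8 MHz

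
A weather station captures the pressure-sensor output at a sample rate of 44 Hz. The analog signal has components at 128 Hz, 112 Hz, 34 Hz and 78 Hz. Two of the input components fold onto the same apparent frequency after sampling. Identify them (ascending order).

fs/2 = 22 Hz.
128 Hz mod fs = 40 Hz.
40 Hz > fs/2 = 22 Hz, folds to fs − 40 Hz = 4 Hz.
112 Hz mod fs = 24 Hz.
24 Hz > fs/2 = 22 Hz, folds to fs − 24 Hz = 20 Hz.
34 Hz > fs/2 = 22 Hz, folds to fs − 34 Hz = 10 Hz.
78 Hz mod fs = 34 Hz.
34 Hz > fs/2 = 22 Hz, folds to fs − 34 Hz = 10 Hz.
34 Hz and 78 Hz both map to 10 Hz.

34 Hz, 78 Hz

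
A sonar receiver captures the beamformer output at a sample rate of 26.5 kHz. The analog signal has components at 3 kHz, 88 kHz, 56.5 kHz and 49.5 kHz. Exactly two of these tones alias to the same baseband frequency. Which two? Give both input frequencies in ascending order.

fs/2 = 13.25 kHz.
3 kHz ≤ fs/2 = 13.25 kHz, passes unchanged.
88 kHz mod fs = 8.5 kHz.
8.5 kHz ≤ fs/2 = 13.25 kHz, appears at 8.5 kHz.
56.5 kHz mod fs = 3.5 kHz.
3.5 kHz ≤ fs/2 = 13.25 kHz, appears at 3.5 kHz.
49.5 kHz mod fs = 23 kHz.
23 kHz > fs/2 = 13.25 kHz, folds to fs − 23 kHz = 3.5 kHz.
49.5 kHz and 56.5 kHz both map to 3.5 kHz.

49.5 kHz, 56.5 kHz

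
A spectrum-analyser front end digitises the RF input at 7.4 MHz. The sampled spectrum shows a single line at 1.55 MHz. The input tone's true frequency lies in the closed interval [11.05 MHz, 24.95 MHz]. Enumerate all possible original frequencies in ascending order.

13.25 MHz, 16.35 MHz, 20.65 MHz, 23.75 MHz

Frequencies that alias to 1.55 MHz are k·fs ± 1.55 MHz for integer k ≥ 0.
k=0: 1.55 MHz.
k=1: 5.85 MHz, 8.95 MHz.
k=2: 13.25 MHz, 16.35 MHz.
k=3: 20.65 MHz, 23.75 MHz.
k=4: 28.05 MHz, 31.15 MHz.
Within [11.05 MHz, 24.95 MHz]: 13.25 MHz, 16.35 MHz, 20.65 MHz, 23.75 MHz.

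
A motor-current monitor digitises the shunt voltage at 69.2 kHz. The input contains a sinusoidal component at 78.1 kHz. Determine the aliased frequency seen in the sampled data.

8.9 kHz

78.1 kHz mod fs = 8.9 kHz.
8.9 kHz ≤ fs/2 = 34.6 kHz, appears at 8.9 kHz.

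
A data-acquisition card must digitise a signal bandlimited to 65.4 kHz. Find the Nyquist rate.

130.8 kHz

Nyquist rate = 2 × 65.4 kHz = 130.8 kHz.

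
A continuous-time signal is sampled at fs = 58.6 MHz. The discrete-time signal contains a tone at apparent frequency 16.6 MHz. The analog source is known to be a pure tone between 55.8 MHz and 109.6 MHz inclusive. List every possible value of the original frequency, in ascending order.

Frequencies that alias to 16.6 MHz are k·fs ± 16.6 MHz for integer k ≥ 0.
k=0: 16.6 MHz.
k=1: 42 MHz, 75.2 MHz.
k=2: 100.6 MHz, 133.8 MHz.
k=3: 159.2 MHz, 192.4 MHz.
Within [55.8 MHz, 109.6 MHz]: 75.2 MHz, 100.6 MHz.

75.2 MHz, 100.6 MHz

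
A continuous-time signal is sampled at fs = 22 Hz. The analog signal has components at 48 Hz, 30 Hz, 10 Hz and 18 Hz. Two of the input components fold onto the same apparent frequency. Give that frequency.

fs/2 = 11 Hz.
48 Hz mod fs = 4 Hz.
4 Hz ≤ fs/2 = 11 Hz, appears at 4 Hz.
30 Hz mod fs = 8 Hz.
8 Hz ≤ fs/2 = 11 Hz, appears at 8 Hz.
10 Hz ≤ fs/2 = 11 Hz, passes unchanged.
18 Hz > fs/2 = 11 Hz, folds to fs − 18 Hz = 4 Hz.
18 Hz and 48 Hz both map to 4 Hz.

4 Hz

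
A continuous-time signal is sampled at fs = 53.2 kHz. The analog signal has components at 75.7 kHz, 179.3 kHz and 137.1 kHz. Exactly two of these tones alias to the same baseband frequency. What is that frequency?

fs/2 = 26.6 kHz.
75.7 kHz mod fs = 22.5 kHz.
22.5 kHz ≤ fs/2 = 26.6 kHz, appears at 22.5 kHz.
179.3 kHz mod fs = 19.7 kHz.
19.7 kHz ≤ fs/2 = 26.6 kHz, appears at 19.7 kHz.
137.1 kHz mod fs = 30.7 kHz.
30.7 kHz > fs/2 = 26.6 kHz, folds to fs − 30.7 kHz = 22.5 kHz.
75.7 kHz and 137.1 kHz both map to 22.5 kHz.

22.5 kHz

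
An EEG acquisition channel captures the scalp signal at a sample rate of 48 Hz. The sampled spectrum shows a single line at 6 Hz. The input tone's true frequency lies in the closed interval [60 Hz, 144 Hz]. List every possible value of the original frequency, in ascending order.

Frequencies that alias to 6 Hz are k·fs ± 6 Hz for integer k ≥ 0.
k=0: 6 Hz.
k=1: 42 Hz, 54 Hz.
k=2: 90 Hz, 102 Hz.
k=3: 138 Hz, 150 Hz.
k=4: 186 Hz, 198 Hz.
Within [60 Hz, 144 Hz]: 90 Hz, 102 Hz, 138 Hz.

90 Hz, 102 Hz, 138 Hz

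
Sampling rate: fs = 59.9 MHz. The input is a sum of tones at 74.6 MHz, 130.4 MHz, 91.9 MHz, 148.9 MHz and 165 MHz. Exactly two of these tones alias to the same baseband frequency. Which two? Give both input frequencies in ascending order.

fs/2 = 29.95 MHz.
74.6 MHz mod fs = 14.7 MHz.
14.7 MHz ≤ fs/2 = 29.95 MHz, appears at 14.7 MHz.
130.4 MHz mod fs = 10.6 MHz.
10.6 MHz ≤ fs/2 = 29.95 MHz, appears at 10.6 MHz.
91.9 MHz mod fs = 32 MHz.
32 MHz > fs/2 = 29.95 MHz, folds to fs − 32 MHz = 27.9 MHz.
148.9 MHz mod fs = 29.1 MHz.
29.1 MHz ≤ fs/2 = 29.95 MHz, appears at 29.1 MHz.
165 MHz mod fs = 45.2 MHz.
45.2 MHz > fs/2 = 29.95 MHz, folds to fs − 45.2 MHz = 14.7 MHz.
74.6 MHz and 165 MHz both map to 14.7 MHz.

74.6 MHz, 165 MHz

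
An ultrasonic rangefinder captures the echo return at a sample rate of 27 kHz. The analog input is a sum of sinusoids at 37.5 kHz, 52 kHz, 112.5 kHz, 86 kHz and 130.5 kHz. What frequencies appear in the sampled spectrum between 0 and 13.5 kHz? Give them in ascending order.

2 kHz, 4.5 kHz, 5 kHz, 10.5 kHz

fs/2 = 13.5 kHz.
37.5 kHz mod fs = 10.5 kHz.
10.5 kHz ≤ fs/2 = 13.5 kHz, appears at 10.5 kHz.
52 kHz mod fs = 25 kHz.
25 kHz > fs/2 = 13.5 kHz, folds to fs − 25 kHz = 2 kHz.
112.5 kHz mod fs = 4.5 kHz.
4.5 kHz ≤ fs/2 = 13.5 kHz, appears at 4.5 kHz.
86 kHz mod fs = 5 kHz.
5 kHz ≤ fs/2 = 13.5 kHz, appears at 5 kHz.
130.5 kHz mod fs = 22.5 kHz.
22.5 kHz > fs/2 = 13.5 kHz, folds to fs − 22.5 kHz = 4.5 kHz.
Distinct values: {2 kHz, 4.5 kHz, 5 kHz, 10.5 kHz}.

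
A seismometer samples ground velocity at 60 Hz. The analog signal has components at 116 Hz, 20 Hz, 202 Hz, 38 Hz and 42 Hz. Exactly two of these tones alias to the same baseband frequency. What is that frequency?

22 Hz

fs/2 = 30 Hz.
116 Hz mod fs = 56 Hz.
56 Hz > fs/2 = 30 Hz, folds to fs − 56 Hz = 4 Hz.
20 Hz ≤ fs/2 = 30 Hz, passes unchanged.
202 Hz mod fs = 22 Hz.
22 Hz ≤ fs/2 = 30 Hz, appears at 22 Hz.
38 Hz > fs/2 = 30 Hz, folds to fs − 38 Hz = 22 Hz.
42 Hz > fs/2 = 30 Hz, folds to fs − 42 Hz = 18 Hz.
38 Hz and 202 Hz both map to 22 Hz.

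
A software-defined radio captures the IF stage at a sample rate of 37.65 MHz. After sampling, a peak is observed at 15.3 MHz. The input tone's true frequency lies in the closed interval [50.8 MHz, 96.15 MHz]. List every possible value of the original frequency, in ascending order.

Frequencies that alias to 15.3 MHz are k·fs ± 15.3 MHz for integer k ≥ 0.
k=0: 15.3 MHz.
k=1: 22.35 MHz, 52.95 MHz.
k=2: 60 MHz, 90.6 MHz.
k=3: 97.65 MHz, 128.25 MHz.
Within [50.8 MHz, 96.15 MHz]: 52.95 MHz, 60 MHz, 90.6 MHz.

52.95 MHz, 60 MHz, 90.6 MHz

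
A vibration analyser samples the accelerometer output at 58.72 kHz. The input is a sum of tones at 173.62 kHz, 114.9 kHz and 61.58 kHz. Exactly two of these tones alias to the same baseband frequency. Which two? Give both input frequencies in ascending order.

114.9 kHz, 173.62 kHz

fs/2 = 29.36 kHz.
173.62 kHz mod fs = 56.18 kHz.
56.18 kHz > fs/2 = 29.36 kHz, folds to fs − 56.18 kHz = 2.54 kHz.
114.9 kHz mod fs = 56.18 kHz.
56.18 kHz > fs/2 = 29.36 kHz, folds to fs − 56.18 kHz = 2.54 kHz.
61.58 kHz mod fs = 2.86 kHz.
2.86 kHz ≤ fs/2 = 29.36 kHz, appears at 2.86 kHz.
114.9 kHz and 173.62 kHz both map to 2.54 kHz.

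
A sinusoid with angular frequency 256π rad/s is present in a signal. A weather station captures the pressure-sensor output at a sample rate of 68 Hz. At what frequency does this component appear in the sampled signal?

8 Hz

ω = 256π rad/s → f = ω/(2π) = 128 Hz.
128 Hz mod fs = 60 Hz.
60 Hz > fs/2 = 34 Hz, folds to fs − 60 Hz = 8 Hz.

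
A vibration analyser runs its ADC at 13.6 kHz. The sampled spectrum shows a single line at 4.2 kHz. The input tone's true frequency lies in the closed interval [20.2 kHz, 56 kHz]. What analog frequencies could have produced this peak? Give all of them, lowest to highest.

Frequencies that alias to 4.2 kHz are k·fs ± 4.2 kHz for integer k ≥ 0.
k=0: 4.2 kHz.
k=1: 9.4 kHz, 17.8 kHz.
k=2: 23 kHz, 31.4 kHz.
k=3: 36.6 kHz, 45 kHz.
k=4: 50.2 kHz, 58.6 kHz.
k=5: 63.8 kHz, 72.2 kHz.
Within [20.2 kHz, 56 kHz]: 23 kHz, 31.4 kHz, 36.6 kHz, 45 kHz, 50.2 kHz.

23 kHz, 31.4 kHz, 36.6 kHz, 45 kHz, 50.2 kHz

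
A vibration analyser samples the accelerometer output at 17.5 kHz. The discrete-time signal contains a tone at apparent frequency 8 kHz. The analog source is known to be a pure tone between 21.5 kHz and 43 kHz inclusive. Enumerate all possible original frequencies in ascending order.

25.5 kHz, 27 kHz, 43 kHz

Frequencies that alias to 8 kHz are k·fs ± 8 kHz for integer k ≥ 0.
k=0: 8 kHz.
k=1: 9.5 kHz, 25.5 kHz.
k=2: 27 kHz, 43 kHz.
k=3: 44.5 kHz, 60.5 kHz.
Within [21.5 kHz, 43 kHz]: 25.5 kHz, 27 kHz, 43 kHz.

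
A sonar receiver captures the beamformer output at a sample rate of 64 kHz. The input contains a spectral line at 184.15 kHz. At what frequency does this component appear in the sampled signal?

7.85 kHz

184.15 kHz mod fs = 56.15 kHz.
56.15 kHz > fs/2 = 32 kHz, folds to fs − 56.15 kHz = 7.85 kHz.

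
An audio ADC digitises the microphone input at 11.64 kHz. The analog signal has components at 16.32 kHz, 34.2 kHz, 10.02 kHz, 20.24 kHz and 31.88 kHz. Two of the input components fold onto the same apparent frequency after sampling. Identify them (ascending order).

fs/2 = 5.82 kHz.
16.32 kHz mod fs = 4.68 kHz.
4.68 kHz ≤ fs/2 = 5.82 kHz, appears at 4.68 kHz.
34.2 kHz mod fs = 10.92 kHz.
10.92 kHz > fs/2 = 5.82 kHz, folds to fs − 10.92 kHz = 0.72 kHz.
10.02 kHz > fs/2 = 5.82 kHz, folds to fs − 10.02 kHz = 1.62 kHz.
20.24 kHz mod fs = 8.6 kHz.
8.6 kHz > fs/2 = 5.82 kHz, folds to fs − 8.6 kHz = 3.04 kHz.
31.88 kHz mod fs = 8.6 kHz.
8.6 kHz > fs/2 = 5.82 kHz, folds to fs − 8.6 kHz = 3.04 kHz.
20.24 kHz and 31.88 kHz both map to 3.04 kHz.

20.24 kHz, 31.88 kHz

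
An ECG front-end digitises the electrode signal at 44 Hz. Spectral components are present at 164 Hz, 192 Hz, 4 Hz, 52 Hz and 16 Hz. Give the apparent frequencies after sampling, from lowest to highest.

4 Hz, 8 Hz, 12 Hz, 16 Hz

fs/2 = 22 Hz.
164 Hz mod fs = 32 Hz.
32 Hz > fs/2 = 22 Hz, folds to fs − 32 Hz = 12 Hz.
192 Hz mod fs = 16 Hz.
16 Hz ≤ fs/2 = 22 Hz, appears at 16 Hz.
4 Hz ≤ fs/2 = 22 Hz, passes unchanged.
52 Hz mod fs = 8 Hz.
8 Hz ≤ fs/2 = 22 Hz, appears at 8 Hz.
16 Hz ≤ fs/2 = 22 Hz, passes unchanged.
Distinct values: {4 Hz, 8 Hz, 12 Hz, 16 Hz}.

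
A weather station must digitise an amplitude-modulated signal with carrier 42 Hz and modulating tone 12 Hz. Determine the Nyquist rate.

AM sidebands sit at fc ± fm = 30 Hz and 54 Hz.
Highest-frequency component: 54 Hz.
Nyquist rate = 2 × 54 Hz = 108 Hz.

108 Hz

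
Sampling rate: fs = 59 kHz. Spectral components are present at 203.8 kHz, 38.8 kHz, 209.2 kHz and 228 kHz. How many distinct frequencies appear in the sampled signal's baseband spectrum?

fs/2 = 29.5 kHz.
203.8 kHz mod fs = 26.8 kHz.
26.8 kHz ≤ fs/2 = 29.5 kHz, appears at 26.8 kHz.
38.8 kHz > fs/2 = 29.5 kHz, folds to fs − 38.8 kHz = 20.2 kHz.
209.2 kHz mod fs = 32.2 kHz.
32.2 kHz > fs/2 = 29.5 kHz, folds to fs − 32.2 kHz = 26.8 kHz.
228 kHz mod fs = 51 kHz.
51 kHz > fs/2 = 29.5 kHz, folds to fs − 51 kHz = 8 kHz.
Distinct values: {8 kHz, 20.2 kHz, 26.8 kHz} → 3.

3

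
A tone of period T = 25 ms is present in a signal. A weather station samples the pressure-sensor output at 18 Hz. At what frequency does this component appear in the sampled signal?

T = 25 ms → f = 1/T = 40 Hz.
40 Hz mod fs = 4 Hz.
4 Hz ≤ fs/2 = 9 Hz, appears at 4 Hz.

4 Hz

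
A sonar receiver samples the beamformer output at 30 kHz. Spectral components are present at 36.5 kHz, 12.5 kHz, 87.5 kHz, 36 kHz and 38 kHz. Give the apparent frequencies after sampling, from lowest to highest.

fs/2 = 15 kHz.
36.5 kHz mod fs = 6.5 kHz.
6.5 kHz ≤ fs/2 = 15 kHz, appears at 6.5 kHz.
12.5 kHz ≤ fs/2 = 15 kHz, passes unchanged.
87.5 kHz mod fs = 27.5 kHz.
27.5 kHz > fs/2 = 15 kHz, folds to fs − 27.5 kHz = 2.5 kHz.
36 kHz mod fs = 6 kHz.
6 kHz ≤ fs/2 = 15 kHz, appears at 6 kHz.
38 kHz mod fs = 8 kHz.
8 kHz ≤ fs/2 = 15 kHz, appears at 8 kHz.
Distinct values: {2.5 kHz, 6 kHz, 6.5 kHz, 8 kHz, 12.5 kHz}.

2.5 kHz, 6 kHz, 6.5 kHz, 8 kHz, 12.5 kHz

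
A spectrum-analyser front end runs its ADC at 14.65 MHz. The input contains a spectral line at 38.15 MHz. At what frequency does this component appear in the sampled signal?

5.8 MHz

38.15 MHz mod fs = 8.85 MHz.
8.85 MHz > fs/2 = 7.325 MHz, folds to fs − 8.85 MHz = 5.8 MHz.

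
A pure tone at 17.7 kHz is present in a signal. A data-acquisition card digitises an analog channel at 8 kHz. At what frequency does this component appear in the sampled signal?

1.7 kHz

17.7 kHz mod fs = 1.7 kHz.
1.7 kHz ≤ fs/2 = 4 kHz, appears at 1.7 kHz.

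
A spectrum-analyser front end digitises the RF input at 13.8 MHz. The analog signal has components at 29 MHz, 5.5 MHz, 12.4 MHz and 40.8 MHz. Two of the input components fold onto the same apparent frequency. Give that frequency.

1.4 MHz

fs/2 = 6.9 MHz.
29 MHz mod fs = 1.4 MHz.
1.4 MHz ≤ fs/2 = 6.9 MHz, appears at 1.4 MHz.
5.5 MHz ≤ fs/2 = 6.9 MHz, passes unchanged.
12.4 MHz > fs/2 = 6.9 MHz, folds to fs − 12.4 MHz = 1.4 MHz.
40.8 MHz mod fs = 13.2 MHz.
13.2 MHz > fs/2 = 6.9 MHz, folds to fs − 13.2 MHz = 0.6 MHz.
12.4 MHz and 29 MHz both map to 1.4 MHz.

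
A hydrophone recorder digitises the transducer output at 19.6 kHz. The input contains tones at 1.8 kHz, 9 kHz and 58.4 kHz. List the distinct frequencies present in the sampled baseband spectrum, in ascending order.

fs/2 = 9.8 kHz.
1.8 kHz ≤ fs/2 = 9.8 kHz, passes unchanged.
9 kHz ≤ fs/2 = 9.8 kHz, passes unchanged.
58.4 kHz mod fs = 19.2 kHz.
19.2 kHz > fs/2 = 9.8 kHz, folds to fs − 19.2 kHz = 0.4 kHz.
Distinct values: {0.4 kHz, 1.8 kHz, 9 kHz}.

0.4 kHz, 1.8 kHz, 9 kHz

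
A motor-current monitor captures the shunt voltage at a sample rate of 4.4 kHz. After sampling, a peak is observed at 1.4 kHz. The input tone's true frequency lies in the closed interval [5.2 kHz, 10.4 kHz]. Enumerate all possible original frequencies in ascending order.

Frequencies that alias to 1.4 kHz are k·fs ± 1.4 kHz for integer k ≥ 0.
k=0: 1.4 kHz.
k=1: 3 kHz, 5.8 kHz.
k=2: 7.4 kHz, 10.2 kHz.
k=3: 11.8 kHz, 14.6 kHz.
Within [5.2 kHz, 10.4 kHz]: 5.8 kHz, 7.4 kHz, 10.2 kHz.

5.8 kHz, 7.4 kHz, 10.2 kHz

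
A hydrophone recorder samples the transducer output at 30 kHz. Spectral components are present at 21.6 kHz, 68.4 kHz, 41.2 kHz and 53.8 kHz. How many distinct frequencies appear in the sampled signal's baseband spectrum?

fs/2 = 15 kHz.
21.6 kHz > fs/2 = 15 kHz, folds to fs − 21.6 kHz = 8.4 kHz.
68.4 kHz mod fs = 8.4 kHz.
8.4 kHz ≤ fs/2 = 15 kHz, appears at 8.4 kHz.
41.2 kHz mod fs = 11.2 kHz.
11.2 kHz ≤ fs/2 = 15 kHz, appears at 11.2 kHz.
53.8 kHz mod fs = 23.8 kHz.
23.8 kHz > fs/2 = 15 kHz, folds to fs − 23.8 kHz = 6.2 kHz.
Distinct values: {6.2 kHz, 8.4 kHz, 11.2 kHz} → 3.

3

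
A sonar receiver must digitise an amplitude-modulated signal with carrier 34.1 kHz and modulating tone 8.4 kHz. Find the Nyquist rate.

85 kHz

AM sidebands sit at fc ± fm = 25.7 kHz and 42.5 kHz.
Highest-frequency component: 42.5 kHz.
Nyquist rate = 2 × 42.5 kHz = 85 kHz.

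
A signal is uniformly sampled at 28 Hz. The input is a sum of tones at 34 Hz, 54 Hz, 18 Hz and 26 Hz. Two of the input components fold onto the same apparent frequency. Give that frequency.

fs/2 = 14 Hz.
34 Hz mod fs = 6 Hz.
6 Hz ≤ fs/2 = 14 Hz, appears at 6 Hz.
54 Hz mod fs = 26 Hz.
26 Hz > fs/2 = 14 Hz, folds to fs − 26 Hz = 2 Hz.
18 Hz > fs/2 = 14 Hz, folds to fs − 18 Hz = 10 Hz.
26 Hz > fs/2 = 14 Hz, folds to fs − 26 Hz = 2 Hz.
26 Hz and 54 Hz both map to 2 Hz.

2 Hz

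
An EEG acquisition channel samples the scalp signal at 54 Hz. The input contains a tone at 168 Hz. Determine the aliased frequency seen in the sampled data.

168 Hz mod fs = 6 Hz.
6 Hz ≤ fs/2 = 27 Hz, appears at 6 Hz.

6 Hz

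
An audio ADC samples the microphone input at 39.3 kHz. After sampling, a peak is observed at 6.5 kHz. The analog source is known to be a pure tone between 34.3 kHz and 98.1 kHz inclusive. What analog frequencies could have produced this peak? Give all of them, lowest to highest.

Frequencies that alias to 6.5 kHz are k·fs ± 6.5 kHz for integer k ≥ 0.
k=0: 6.5 kHz.
k=1: 32.8 kHz, 45.8 kHz.
k=2: 72.1 kHz, 85.1 kHz.
k=3: 111.4 kHz, 124.4 kHz.
Within [34.3 kHz, 98.1 kHz]: 45.8 kHz, 72.1 kHz, 85.1 kHz.

45.8 kHz, 72.1 kHz, 85.1 kHz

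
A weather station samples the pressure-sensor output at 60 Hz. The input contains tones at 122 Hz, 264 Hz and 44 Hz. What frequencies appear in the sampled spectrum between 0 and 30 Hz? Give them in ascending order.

2 Hz, 16 Hz, 24 Hz

fs/2 = 30 Hz.
122 Hz mod fs = 2 Hz.
2 Hz ≤ fs/2 = 30 Hz, appears at 2 Hz.
264 Hz mod fs = 24 Hz.
24 Hz ≤ fs/2 = 30 Hz, appears at 24 Hz.
44 Hz > fs/2 = 30 Hz, folds to fs − 44 Hz = 16 Hz.
Distinct values: {2 Hz, 16 Hz, 24 Hz}.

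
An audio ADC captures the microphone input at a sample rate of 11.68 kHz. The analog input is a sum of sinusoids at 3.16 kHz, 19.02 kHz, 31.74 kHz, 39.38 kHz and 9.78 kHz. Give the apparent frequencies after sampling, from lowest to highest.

fs/2 = 5.84 kHz.
3.16 kHz ≤ fs/2 = 5.84 kHz, passes unchanged.
19.02 kHz mod fs = 7.34 kHz.
7.34 kHz > fs/2 = 5.84 kHz, folds to fs − 7.34 kHz = 4.34 kHz.
31.74 kHz mod fs = 8.38 kHz.
8.38 kHz > fs/2 = 5.84 kHz, folds to fs − 8.38 kHz = 3.3 kHz.
39.38 kHz mod fs = 4.34 kHz.
4.34 kHz ≤ fs/2 = 5.84 kHz, appears at 4.34 kHz.
9.78 kHz > fs/2 = 5.84 kHz, folds to fs − 9.78 kHz = 1.9 kHz.
Distinct values: {1.9 kHz, 3.16 kHz, 3.3 kHz, 4.34 kHz}.

1.9 kHz, 3.16 kHz, 3.3 kHz, 4.34 kHz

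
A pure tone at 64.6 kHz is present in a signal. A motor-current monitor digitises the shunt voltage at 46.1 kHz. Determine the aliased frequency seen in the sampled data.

18.5 kHz

64.6 kHz mod fs = 18.5 kHz.
18.5 kHz ≤ fs/2 = 23.05 kHz, appears at 18.5 kHz.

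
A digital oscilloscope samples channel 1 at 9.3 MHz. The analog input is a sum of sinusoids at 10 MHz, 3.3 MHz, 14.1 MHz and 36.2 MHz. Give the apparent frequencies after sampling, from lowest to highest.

0.7 MHz, 1 MHz, 3.3 MHz, 4.5 MHz

fs/2 = 4.65 MHz.
10 MHz mod fs = 0.7 MHz.
0.7 MHz ≤ fs/2 = 4.65 MHz, appears at 0.7 MHz.
3.3 MHz ≤ fs/2 = 4.65 MHz, passes unchanged.
14.1 MHz mod fs = 4.8 MHz.
4.8 MHz > fs/2 = 4.65 MHz, folds to fs − 4.8 MHz = 4.5 MHz.
36.2 MHz mod fs = 8.3 MHz.
8.3 MHz > fs/2 = 4.65 MHz, folds to fs − 8.3 MHz = 1 MHz.
Distinct values: {0.7 MHz, 1 MHz, 3.3 MHz, 4.5 MHz}.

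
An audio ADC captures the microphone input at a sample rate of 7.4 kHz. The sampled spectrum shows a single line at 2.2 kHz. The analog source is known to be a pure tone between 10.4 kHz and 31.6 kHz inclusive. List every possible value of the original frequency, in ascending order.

Frequencies that alias to 2.2 kHz are k·fs ± 2.2 kHz for integer k ≥ 0.
k=0: 2.2 kHz.
k=1: 5.2 kHz, 9.6 kHz.
k=2: 12.6 kHz, 17 kHz.
k=3: 20 kHz, 24.4 kHz.
k=4: 27.4 kHz, 31.8 kHz.
k=5: 34.8 kHz, 39.2 kHz.
Within [10.4 kHz, 31.6 kHz]: 12.6 kHz, 17 kHz, 20 kHz, 24.4 kHz, 27.4 kHz.

12.6 kHz, 17 kHz, 20 kHz, 24.4 kHz, 27.4 kHz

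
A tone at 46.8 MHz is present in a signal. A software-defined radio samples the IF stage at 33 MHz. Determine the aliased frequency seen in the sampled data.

13.8 MHz

46.8 MHz mod fs = 13.8 MHz.
13.8 MHz ≤ fs/2 = 16.5 MHz, appears at 13.8 MHz.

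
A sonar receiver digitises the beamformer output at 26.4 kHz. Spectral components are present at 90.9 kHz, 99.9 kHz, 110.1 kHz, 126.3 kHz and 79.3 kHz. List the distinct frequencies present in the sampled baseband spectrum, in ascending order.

0.1 kHz, 4.5 kHz, 5.7 kHz, 11.7 kHz

fs/2 = 13.2 kHz.
90.9 kHz mod fs = 11.7 kHz.
11.7 kHz ≤ fs/2 = 13.2 kHz, appears at 11.7 kHz.
99.9 kHz mod fs = 20.7 kHz.
20.7 kHz > fs/2 = 13.2 kHz, folds to fs − 20.7 kHz = 5.7 kHz.
110.1 kHz mod fs = 4.5 kHz.
4.5 kHz ≤ fs/2 = 13.2 kHz, appears at 4.5 kHz.
126.3 kHz mod fs = 20.7 kHz.
20.7 kHz > fs/2 = 13.2 kHz, folds to fs − 20.7 kHz = 5.7 kHz.
79.3 kHz mod fs = 0.1 kHz.
0.1 kHz ≤ fs/2 = 13.2 kHz, appears at 0.1 kHz.
Distinct values: {0.1 kHz, 4.5 kHz, 5.7 kHz, 11.7 kHz}.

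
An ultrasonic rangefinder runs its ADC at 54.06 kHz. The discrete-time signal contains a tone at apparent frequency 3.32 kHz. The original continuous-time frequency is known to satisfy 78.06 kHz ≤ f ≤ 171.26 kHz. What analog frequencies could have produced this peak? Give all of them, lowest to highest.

Frequencies that alias to 3.32 kHz are k·fs ± 3.32 kHz for integer k ≥ 0.
k=0: 3.32 kHz.
k=1: 50.74 kHz, 57.38 kHz.
k=2: 104.8 kHz, 111.44 kHz.
k=3: 158.86 kHz, 165.5 kHz.
k=4: 212.92 kHz, 219.56 kHz.
Within [78.06 kHz, 171.26 kHz]: 104.8 kHz, 111.44 kHz, 158.86 kHz, 165.5 kHz.

104.8 kHz, 111.44 kHz, 158.86 kHz, 165.5 kHz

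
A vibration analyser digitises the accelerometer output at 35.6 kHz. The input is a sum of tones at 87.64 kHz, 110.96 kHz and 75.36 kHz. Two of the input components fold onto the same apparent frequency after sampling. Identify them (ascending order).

fs/2 = 17.8 kHz.
87.64 kHz mod fs = 16.44 kHz.
16.44 kHz ≤ fs/2 = 17.8 kHz, appears at 16.44 kHz.
110.96 kHz mod fs = 4.16 kHz.
4.16 kHz ≤ fs/2 = 17.8 kHz, appears at 4.16 kHz.
75.36 kHz mod fs = 4.16 kHz.
4.16 kHz ≤ fs/2 = 17.8 kHz, appears at 4.16 kHz.
75.36 kHz and 110.96 kHz both map to 4.16 kHz.

75.36 kHz, 110.96 kHz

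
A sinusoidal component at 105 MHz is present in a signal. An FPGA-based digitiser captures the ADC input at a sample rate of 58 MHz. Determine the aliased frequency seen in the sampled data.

105 MHz mod fs = 47 MHz.
47 MHz > fs/2 = 29 MHz, folds to fs − 47 MHz = 11 MHz.

11 MHz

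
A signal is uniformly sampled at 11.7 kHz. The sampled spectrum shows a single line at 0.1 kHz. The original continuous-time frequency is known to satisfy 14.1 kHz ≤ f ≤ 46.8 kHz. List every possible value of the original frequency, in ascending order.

Frequencies that alias to 0.1 kHz are k·fs ± 0.1 kHz for integer k ≥ 0.
k=0: 0.1 kHz.
k=1: 11.6 kHz, 11.8 kHz.
k=2: 23.3 kHz, 23.5 kHz.
k=3: 35 kHz, 35.2 kHz.
k=4: 46.7 kHz, 46.9 kHz.
k=5: 58.4 kHz, 58.6 kHz.
Within [14.1 kHz, 46.8 kHz]: 23.3 kHz, 23.5 kHz, 35 kHz, 35.2 kHz, 46.7 kHz.

23.3 kHz, 23.5 kHz, 35 kHz, 35.2 kHz, 46.7 kHz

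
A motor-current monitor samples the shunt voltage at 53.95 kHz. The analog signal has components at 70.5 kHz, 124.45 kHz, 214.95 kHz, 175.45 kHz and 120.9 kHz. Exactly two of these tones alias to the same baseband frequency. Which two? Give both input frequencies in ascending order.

70.5 kHz, 124.45 kHz

fs/2 = 26.975 kHz.
70.5 kHz mod fs = 16.55 kHz.
16.55 kHz ≤ fs/2 = 26.975 kHz, appears at 16.55 kHz.
124.45 kHz mod fs = 16.55 kHz.
16.55 kHz ≤ fs/2 = 26.975 kHz, appears at 16.55 kHz.
214.95 kHz mod fs = 53.1 kHz.
53.1 kHz > fs/2 = 26.975 kHz, folds to fs − 53.1 kHz = 0.85 kHz.
175.45 kHz mod fs = 13.6 kHz.
13.6 kHz ≤ fs/2 = 26.975 kHz, appears at 13.6 kHz.
120.9 kHz mod fs = 13 kHz.
13 kHz ≤ fs/2 = 26.975 kHz, appears at 13 kHz.
70.5 kHz and 124.45 kHz both map to 16.55 kHz.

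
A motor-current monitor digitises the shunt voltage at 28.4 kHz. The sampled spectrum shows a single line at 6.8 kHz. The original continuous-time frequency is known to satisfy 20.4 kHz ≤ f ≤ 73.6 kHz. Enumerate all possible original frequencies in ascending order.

21.6 kHz, 35.2 kHz, 50 kHz, 63.6 kHz

Frequencies that alias to 6.8 kHz are k·fs ± 6.8 kHz for integer k ≥ 0.
k=0: 6.8 kHz.
k=1: 21.6 kHz, 35.2 kHz.
k=2: 50 kHz, 63.6 kHz.
k=3: 78.4 kHz, 92 kHz.
Within [20.4 kHz, 73.6 kHz]: 21.6 kHz, 35.2 kHz, 50 kHz, 63.6 kHz.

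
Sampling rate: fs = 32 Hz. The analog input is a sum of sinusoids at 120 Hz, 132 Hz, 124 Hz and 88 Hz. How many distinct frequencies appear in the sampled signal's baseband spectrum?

fs/2 = 16 Hz.
120 Hz mod fs = 24 Hz.
24 Hz > fs/2 = 16 Hz, folds to fs − 24 Hz = 8 Hz.
132 Hz mod fs = 4 Hz.
4 Hz ≤ fs/2 = 16 Hz, appears at 4 Hz.
124 Hz mod fs = 28 Hz.
28 Hz > fs/2 = 16 Hz, folds to fs − 28 Hz = 4 Hz.
88 Hz mod fs = 24 Hz.
24 Hz > fs/2 = 16 Hz, folds to fs − 24 Hz = 8 Hz.
Distinct values: {4 Hz, 8 Hz} → 2.

2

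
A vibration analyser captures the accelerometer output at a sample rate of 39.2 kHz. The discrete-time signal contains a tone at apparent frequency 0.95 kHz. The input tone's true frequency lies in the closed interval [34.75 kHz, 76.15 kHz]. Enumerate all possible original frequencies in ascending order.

38.25 kHz, 40.15 kHz

Frequencies that alias to 0.95 kHz are k·fs ± 0.95 kHz for integer k ≥ 0.
k=0: 0.95 kHz.
k=1: 38.25 kHz, 40.15 kHz.
k=2: 77.45 kHz, 79.35 kHz.
Within [34.75 kHz, 76.15 kHz]: 38.25 kHz, 40.15 kHz.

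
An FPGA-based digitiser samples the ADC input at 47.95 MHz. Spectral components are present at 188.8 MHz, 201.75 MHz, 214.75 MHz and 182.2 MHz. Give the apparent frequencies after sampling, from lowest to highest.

fs/2 = 23.975 MHz.
188.8 MHz mod fs = 44.95 MHz.
44.95 MHz > fs/2 = 23.975 MHz, folds to fs − 44.95 MHz = 3 MHz.
201.75 MHz mod fs = 9.95 MHz.
9.95 MHz ≤ fs/2 = 23.975 MHz, appears at 9.95 MHz.
214.75 MHz mod fs = 22.95 MHz.
22.95 MHz ≤ fs/2 = 23.975 MHz, appears at 22.95 MHz.
182.2 MHz mod fs = 38.35 MHz.
38.35 MHz > fs/2 = 23.975 MHz, folds to fs − 38.35 MHz = 9.6 MHz.
Distinct values: {3 MHz, 9.6 MHz, 9.95 MHz, 22.95 MHz}.

3 MHz, 9.6 MHz, 9.95 MHz, 22.95 MHz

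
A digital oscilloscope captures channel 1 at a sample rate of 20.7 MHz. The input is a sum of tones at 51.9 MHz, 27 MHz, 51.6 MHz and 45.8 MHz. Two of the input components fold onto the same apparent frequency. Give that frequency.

fs/2 = 10.35 MHz.
51.9 MHz mod fs = 10.5 MHz.
10.5 MHz > fs/2 = 10.35 MHz, folds to fs − 10.5 MHz = 10.2 MHz.
27 MHz mod fs = 6.3 MHz.
6.3 MHz ≤ fs/2 = 10.35 MHz, appears at 6.3 MHz.
51.6 MHz mod fs = 10.2 MHz.
10.2 MHz ≤ fs/2 = 10.35 MHz, appears at 10.2 MHz.
45.8 MHz mod fs = 4.4 MHz.
4.4 MHz ≤ fs/2 = 10.35 MHz, appears at 4.4 MHz.
51.6 MHz and 51.9 MHz both map to 10.2 MHz.

10.2 MHz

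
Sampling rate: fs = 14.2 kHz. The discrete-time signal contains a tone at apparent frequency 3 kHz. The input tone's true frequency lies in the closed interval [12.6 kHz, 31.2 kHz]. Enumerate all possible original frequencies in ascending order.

Frequencies that alias to 3 kHz are k·fs ± 3 kHz for integer k ≥ 0.
k=0: 3 kHz.
k=1: 11.2 kHz, 17.2 kHz.
k=2: 25.4 kHz, 31.4 kHz.
k=3: 39.6 kHz, 45.6 kHz.
Within [12.6 kHz, 31.2 kHz]: 17.2 kHz, 25.4 kHz.

17.2 kHz, 25.4 kHz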